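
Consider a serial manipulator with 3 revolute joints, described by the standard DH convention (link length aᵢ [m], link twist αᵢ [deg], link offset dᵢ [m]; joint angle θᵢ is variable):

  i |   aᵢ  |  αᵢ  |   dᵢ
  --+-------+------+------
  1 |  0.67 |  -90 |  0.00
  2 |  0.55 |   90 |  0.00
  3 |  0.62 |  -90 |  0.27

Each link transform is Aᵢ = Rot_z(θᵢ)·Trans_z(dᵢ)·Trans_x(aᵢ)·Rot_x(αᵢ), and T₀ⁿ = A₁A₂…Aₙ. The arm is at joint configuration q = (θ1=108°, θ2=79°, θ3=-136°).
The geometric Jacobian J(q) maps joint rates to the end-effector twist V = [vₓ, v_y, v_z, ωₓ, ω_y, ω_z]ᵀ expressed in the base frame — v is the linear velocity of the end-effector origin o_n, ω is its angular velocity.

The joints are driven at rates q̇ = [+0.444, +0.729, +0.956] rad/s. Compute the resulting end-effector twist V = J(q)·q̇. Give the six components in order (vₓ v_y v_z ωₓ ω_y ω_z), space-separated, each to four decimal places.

-0.0697 0.2223 -0.6119 -0.9833 0.6672 0.6264

o_n = [0.1145, 1.0412, -0.0506]
J₁: ẑ×o_n = [-1.0412, 0.1145, 0.0000], ω = ẑ
J2: z=[-0.9511, -0.3090, 0.0000] o=[-0.2070, 0.6372, 0.0000] → [0.0156, -0.0481, -0.2849, -0.9511, -0.3090, 0.0000]
J3: z=[-0.3033, 0.9336, 0.1908] o=[-0.2395, 0.7370, -0.5399] → [0.3988, 0.2160, -0.4228, -0.3033, 0.9336, 0.1908]
V = J·q̇ = [-0.0697, 0.2223, -0.6119, -0.9833, 0.6672, 0.6264]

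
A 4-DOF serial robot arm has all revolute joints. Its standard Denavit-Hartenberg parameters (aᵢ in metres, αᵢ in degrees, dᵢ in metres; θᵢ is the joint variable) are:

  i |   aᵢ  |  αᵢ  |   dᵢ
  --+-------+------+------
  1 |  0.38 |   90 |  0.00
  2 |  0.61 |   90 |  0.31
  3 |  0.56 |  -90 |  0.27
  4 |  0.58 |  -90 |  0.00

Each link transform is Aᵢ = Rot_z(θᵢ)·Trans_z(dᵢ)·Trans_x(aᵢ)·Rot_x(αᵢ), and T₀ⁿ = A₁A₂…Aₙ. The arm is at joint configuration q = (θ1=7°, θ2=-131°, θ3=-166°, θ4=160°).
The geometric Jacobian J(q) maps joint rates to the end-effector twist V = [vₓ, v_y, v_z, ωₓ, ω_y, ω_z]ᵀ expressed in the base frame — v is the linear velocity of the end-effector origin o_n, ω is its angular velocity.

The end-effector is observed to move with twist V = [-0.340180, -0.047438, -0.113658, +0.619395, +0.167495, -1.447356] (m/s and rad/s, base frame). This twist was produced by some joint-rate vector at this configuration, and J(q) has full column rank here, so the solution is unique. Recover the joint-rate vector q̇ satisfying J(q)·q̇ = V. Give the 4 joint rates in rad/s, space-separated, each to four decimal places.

-0.6660 0.6030 -0.9920 0.7150

o_n = [-0.0269, -0.3120, -0.4024]
J₁: ẑ×o_n = [0.3120, -0.0269, 0.0000], ω = ẑ
J2: z=[0.1219, -0.9925, 0.0000] o=[0.3772, 0.0463, 0.0000] → [0.3994, 0.0490, -0.4447, 0.1219, -0.9925, 0.0000]
J3: z=[-0.7491, -0.0920, 0.6561] o=[0.0177, -0.3102, -0.4604] → [-0.0041, 0.0141, -0.0027, -0.7491, -0.0920, 0.6561]
J4: z=[-0.2758, 0.9437, -0.1826] o=[0.1528, -0.1571, 0.1268] → [-0.5278, -0.1132, 0.2123, -0.2758, 0.9437, -0.1826]
q̇ = J⁺·V = [-0.6660, 0.6030, -0.9920, 0.7150]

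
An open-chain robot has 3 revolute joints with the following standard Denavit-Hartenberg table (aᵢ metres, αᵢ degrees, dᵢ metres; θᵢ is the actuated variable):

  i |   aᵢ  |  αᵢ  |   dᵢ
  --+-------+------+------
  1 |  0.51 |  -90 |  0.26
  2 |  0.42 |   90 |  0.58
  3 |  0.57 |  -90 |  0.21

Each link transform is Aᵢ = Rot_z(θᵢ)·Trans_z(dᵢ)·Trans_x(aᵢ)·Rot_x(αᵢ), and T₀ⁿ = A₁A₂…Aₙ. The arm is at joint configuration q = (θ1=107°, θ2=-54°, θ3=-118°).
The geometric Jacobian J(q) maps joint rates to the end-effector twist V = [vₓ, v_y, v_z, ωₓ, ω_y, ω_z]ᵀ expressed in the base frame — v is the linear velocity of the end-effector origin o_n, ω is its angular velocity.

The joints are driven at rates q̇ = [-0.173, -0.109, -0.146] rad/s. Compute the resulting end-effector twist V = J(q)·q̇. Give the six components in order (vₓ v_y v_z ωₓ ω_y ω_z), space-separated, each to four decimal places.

o_n = [-0.1990, 0.3885, 0.5067]
J₁: ẑ×o_n = [-0.3885, -0.1990, 0.0000], ω = ẑ
J2: z=[-0.9563, -0.2924, 0.0000] o=[-0.1491, 0.4877, 0.2600] → [-0.0721, 0.2359, 0.0803, -0.9563, -0.2924, 0.0000]
J3: z=[0.2365, -0.7737, 0.5878] o=[-0.7759, 0.5542, 0.5998] → [0.1694, 0.3611, 0.4072, 0.2365, -0.7737, 0.5878]
V = J·q̇ = [0.0503, -0.0440, -0.0682, 0.0697, 0.1448, -0.2588]

0.0503 -0.0440 -0.0682 0.0697 0.1448 -0.2588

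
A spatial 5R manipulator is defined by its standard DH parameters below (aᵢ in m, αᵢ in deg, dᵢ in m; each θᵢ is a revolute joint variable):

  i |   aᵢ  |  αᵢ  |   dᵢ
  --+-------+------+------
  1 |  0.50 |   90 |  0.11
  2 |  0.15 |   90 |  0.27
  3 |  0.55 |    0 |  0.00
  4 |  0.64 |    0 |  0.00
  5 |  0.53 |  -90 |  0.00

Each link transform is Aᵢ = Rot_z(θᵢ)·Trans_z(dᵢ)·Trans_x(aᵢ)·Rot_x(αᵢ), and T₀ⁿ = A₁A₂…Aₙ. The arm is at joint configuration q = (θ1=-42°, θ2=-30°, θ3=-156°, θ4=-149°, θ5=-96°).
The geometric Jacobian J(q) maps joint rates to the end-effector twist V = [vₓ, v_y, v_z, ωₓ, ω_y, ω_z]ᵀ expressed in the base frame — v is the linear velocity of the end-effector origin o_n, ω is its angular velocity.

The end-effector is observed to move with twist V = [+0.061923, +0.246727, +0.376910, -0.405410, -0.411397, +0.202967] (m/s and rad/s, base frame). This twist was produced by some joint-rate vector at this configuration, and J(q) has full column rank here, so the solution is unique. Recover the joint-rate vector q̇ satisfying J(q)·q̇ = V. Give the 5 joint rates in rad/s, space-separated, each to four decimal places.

o_n = [0.4893, -0.7404, -0.0973]
J₁: ẑ×o_n = [0.7404, 0.4893, -0.0000], ω = ẑ
J2: z=[-0.6691, -0.7431, 0.0000] o=[0.3716, -0.3346, 0.1100] → [0.1541, -0.1387, 0.3591, -0.6691, -0.7431, 0.0000]
J3: z=[-0.3716, 0.3346, -0.8660] o=[0.2874, -0.6221, 0.0350] → [-0.1467, -0.2240, -0.0236, -0.3716, 0.3346, -0.8660]
J4: z=[-0.3716, 0.3346, -0.8660] o=[0.1138, -0.1647, 0.2862] → [-0.6269, -0.4677, 0.0883, -0.3716, 0.3346, -0.8660]
J5: z=[-0.3716, 0.3346, -0.8660] o=[-0.0008, -0.7671, 0.1027] → [-0.0439, -0.4987, -0.1739, -0.3716, 0.3346, -0.8660]
q̇ = J⁺·V = [0.2480, 0.5770, 0.8180, 0.2130, -0.9790]

0.2480 0.5770 0.8180 0.2130 -0.9790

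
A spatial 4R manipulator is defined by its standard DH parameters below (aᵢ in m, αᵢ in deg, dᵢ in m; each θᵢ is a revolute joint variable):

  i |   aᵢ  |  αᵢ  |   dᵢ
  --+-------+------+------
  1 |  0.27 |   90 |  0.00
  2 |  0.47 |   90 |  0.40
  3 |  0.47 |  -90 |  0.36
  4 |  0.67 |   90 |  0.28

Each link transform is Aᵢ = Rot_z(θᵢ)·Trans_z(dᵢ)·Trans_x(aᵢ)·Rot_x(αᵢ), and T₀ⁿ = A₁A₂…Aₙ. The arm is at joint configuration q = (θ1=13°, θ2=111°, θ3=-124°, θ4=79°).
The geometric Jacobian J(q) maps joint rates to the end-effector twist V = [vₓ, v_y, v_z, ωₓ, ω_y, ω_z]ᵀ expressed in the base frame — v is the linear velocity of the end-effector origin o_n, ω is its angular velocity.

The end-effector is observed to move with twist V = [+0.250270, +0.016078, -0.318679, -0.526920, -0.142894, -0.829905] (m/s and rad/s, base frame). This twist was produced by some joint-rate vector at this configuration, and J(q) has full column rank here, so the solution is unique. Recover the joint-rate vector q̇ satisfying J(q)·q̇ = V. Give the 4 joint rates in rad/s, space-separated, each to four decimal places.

o_n = [-0.1929, 0.2143, 0.2367]
J₁: ẑ×o_n = [-0.2143, -0.1929, 0.0000], ω = ẑ
J2: z=[0.2250, -0.9744, 0.0000] o=[0.2631, 0.0607, 0.0000] → [-0.2306, -0.0532, -0.4097, 0.2250, -0.9744, 0.0000]
J3: z=[0.9097, 0.2100, 0.3584] o=[0.1889, -0.3669, 0.4388] → [-0.2507, 0.0470, 0.6089, 0.9097, 0.2100, 0.3584]
J4: z=[-0.4153, 0.4780, 0.7740] o=[0.5205, 0.1096, 0.3224] → [-0.1221, -0.5878, 0.2975, -0.4153, 0.4780, 0.7740]
q̇ = J⁺·V = [-0.7750, 0.1180, -0.5290, 0.1740]

-0.7750 0.1180 -0.5290 0.1740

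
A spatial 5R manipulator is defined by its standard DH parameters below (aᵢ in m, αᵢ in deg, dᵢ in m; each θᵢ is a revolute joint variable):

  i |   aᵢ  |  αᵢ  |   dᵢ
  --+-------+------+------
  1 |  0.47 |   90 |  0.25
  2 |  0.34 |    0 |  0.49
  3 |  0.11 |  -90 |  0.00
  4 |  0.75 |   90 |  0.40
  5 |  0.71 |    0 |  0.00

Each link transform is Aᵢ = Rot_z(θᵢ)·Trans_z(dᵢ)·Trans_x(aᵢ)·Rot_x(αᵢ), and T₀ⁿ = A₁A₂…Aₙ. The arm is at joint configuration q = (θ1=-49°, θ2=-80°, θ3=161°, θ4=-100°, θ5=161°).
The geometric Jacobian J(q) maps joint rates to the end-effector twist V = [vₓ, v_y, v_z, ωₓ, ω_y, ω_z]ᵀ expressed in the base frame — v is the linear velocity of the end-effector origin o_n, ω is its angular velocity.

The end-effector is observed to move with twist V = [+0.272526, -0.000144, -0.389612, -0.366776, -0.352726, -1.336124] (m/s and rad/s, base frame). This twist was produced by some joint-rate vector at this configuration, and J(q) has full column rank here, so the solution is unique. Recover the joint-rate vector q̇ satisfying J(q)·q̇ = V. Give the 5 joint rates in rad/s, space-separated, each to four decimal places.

-0.6730 0.7190 -0.0960 -0.1290 0.6610

o_n = [-0.4803, -0.3125, 0.1091]
J₁: ẑ×o_n = [0.3125, -0.4803, 0.0000], ω = ẑ
J2: z=[-0.7547, -0.6561, 0.0000] o=[0.3083, -0.3547, 0.2500] → [0.0925, -0.1064, -0.5493, -0.7547, -0.6561, 0.0000]
J3: z=[-0.7547, -0.6561, 0.0000] o=[-0.0227, -0.7207, -0.0848] → [-0.1272, 0.1463, -0.6083, -0.7547, -0.6561, 0.0000]
J4: z=[-0.6480, 0.7454, 0.1564] o=[-0.0114, -0.7337, 0.0238] → [-0.0024, -0.0181, 0.0765, -0.6480, 0.7454, 0.1564]
J5: z=[0.0300, 0.2302, -0.9727] o=[-0.8414, -0.9048, -0.0422] → [0.6109, -0.3558, -0.0654, 0.0300, 0.2302, -0.9727]
q̇ = J⁺·V = [-0.6730, 0.7190, -0.0960, -0.1290, 0.6610]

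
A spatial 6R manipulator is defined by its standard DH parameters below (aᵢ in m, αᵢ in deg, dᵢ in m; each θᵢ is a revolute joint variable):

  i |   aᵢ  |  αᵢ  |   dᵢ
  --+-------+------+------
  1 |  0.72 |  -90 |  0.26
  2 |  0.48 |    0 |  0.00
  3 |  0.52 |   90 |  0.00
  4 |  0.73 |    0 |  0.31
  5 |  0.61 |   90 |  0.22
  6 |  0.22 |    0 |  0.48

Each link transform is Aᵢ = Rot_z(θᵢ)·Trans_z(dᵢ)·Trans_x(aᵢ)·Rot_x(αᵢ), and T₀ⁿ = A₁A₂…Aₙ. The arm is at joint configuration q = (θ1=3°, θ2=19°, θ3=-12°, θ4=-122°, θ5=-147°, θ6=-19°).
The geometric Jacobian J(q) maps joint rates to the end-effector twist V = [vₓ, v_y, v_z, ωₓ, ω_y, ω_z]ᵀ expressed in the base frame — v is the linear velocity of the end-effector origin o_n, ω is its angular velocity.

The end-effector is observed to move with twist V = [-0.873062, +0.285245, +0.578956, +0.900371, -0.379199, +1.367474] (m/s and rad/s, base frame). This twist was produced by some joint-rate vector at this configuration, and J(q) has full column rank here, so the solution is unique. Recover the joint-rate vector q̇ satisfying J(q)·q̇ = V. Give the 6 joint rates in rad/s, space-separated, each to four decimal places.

-0.0590 -0.1300 -0.3080 0.8300 0.6930 0.6990

o_n = [1.8107, 0.3024, 0.4857]
J₁: ẑ×o_n = [-0.3024, 1.8107, 0.0000], ω = ẑ
J2: z=[-0.0523, 0.9986, 0.0000] o=[0.7190, 0.0377, 0.2600] → [0.2254, 0.0118, -1.1041, -0.0523, 0.9986, 0.0000]
J3: z=[-0.0523, 0.9986, 0.0000] o=[1.1722, 0.0614, 0.1037] → [0.3815, 0.0200, -0.6502, -0.0523, 0.9986, 0.0000]
J4: z=[0.1217, 0.0064, 0.9925] o=[1.6877, 0.0884, 0.0404] → [-0.2095, 0.0679, 0.0253, 0.1217, 0.0064, 0.9925]
J5: z=[0.1217, 0.0064, 0.9925] o=[1.3744, -0.5479, 0.3952] → [-0.8434, 0.4221, 0.1007, 0.1217, 0.0064, 0.9925]
J6: z=[0.9901, 0.0694, -0.1219] o=[1.3587, 0.0620, 0.6148] → [0.0203, 0.0728, 0.2066, 0.9901, 0.0694, -0.1219]
q̇ = J⁺·V = [-0.0590, -0.1300, -0.3080, 0.8300, 0.6930, 0.6990]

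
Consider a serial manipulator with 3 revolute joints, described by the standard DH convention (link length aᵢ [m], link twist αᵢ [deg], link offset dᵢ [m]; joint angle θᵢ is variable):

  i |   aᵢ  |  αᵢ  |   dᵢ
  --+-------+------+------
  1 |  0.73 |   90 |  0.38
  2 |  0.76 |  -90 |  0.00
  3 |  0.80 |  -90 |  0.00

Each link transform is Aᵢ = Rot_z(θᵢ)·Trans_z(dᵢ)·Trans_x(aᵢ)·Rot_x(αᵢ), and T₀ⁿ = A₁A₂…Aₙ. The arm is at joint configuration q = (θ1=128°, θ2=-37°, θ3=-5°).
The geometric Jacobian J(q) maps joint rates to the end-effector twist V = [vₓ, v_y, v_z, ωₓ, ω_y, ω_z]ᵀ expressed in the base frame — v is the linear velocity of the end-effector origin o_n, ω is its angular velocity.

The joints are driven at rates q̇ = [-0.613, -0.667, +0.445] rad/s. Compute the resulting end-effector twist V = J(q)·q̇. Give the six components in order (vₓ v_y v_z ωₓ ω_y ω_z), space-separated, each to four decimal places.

1.0696 0.0198 -0.8480 -0.6905 -0.1996 -0.2576

o_n = [-1.1600, 1.5980, -0.5570]
J₁: ẑ×o_n = [-1.5980, -1.1600, 0.0000], ω = ẑ
J2: z=[0.7880, 0.6157, 0.0000] o=[-0.4494, 0.5752, 0.3800] → [-0.5769, 0.7384, 1.2434, 0.7880, 0.6157, 0.0000]
J3: z=[-0.3705, 0.4742, 0.7986] o=[-0.8231, 1.0535, -0.0774] → [-0.6623, -0.4468, -0.0420, -0.3705, 0.4742, 0.7986]
V = J·q̇ = [1.0696, 0.0198, -0.8480, -0.6905, -0.1996, -0.2576]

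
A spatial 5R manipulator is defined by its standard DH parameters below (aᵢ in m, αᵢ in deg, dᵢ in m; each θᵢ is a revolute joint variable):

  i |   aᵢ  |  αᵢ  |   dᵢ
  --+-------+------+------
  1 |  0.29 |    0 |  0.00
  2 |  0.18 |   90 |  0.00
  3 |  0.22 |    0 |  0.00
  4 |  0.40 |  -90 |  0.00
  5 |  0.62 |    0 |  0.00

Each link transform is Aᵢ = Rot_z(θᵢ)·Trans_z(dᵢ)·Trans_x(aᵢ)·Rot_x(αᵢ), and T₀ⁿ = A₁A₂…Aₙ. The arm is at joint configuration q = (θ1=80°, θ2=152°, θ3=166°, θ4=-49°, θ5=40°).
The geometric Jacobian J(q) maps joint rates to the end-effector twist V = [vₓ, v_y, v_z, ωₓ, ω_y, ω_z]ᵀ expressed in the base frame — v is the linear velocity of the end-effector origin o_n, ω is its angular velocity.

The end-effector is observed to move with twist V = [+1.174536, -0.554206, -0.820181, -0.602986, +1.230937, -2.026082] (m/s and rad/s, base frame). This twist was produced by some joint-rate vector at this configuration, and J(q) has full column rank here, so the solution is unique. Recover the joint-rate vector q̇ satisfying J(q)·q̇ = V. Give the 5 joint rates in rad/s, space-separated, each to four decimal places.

-0.8060 -0.9150 0.4300 0.8030 0.6720

o_n = [0.6296, 0.3796, 0.8328]
J₁: ẑ×o_n = [-0.3796, 0.6296, 0.0000], ω = ẑ
J2: z=[0.0000, 0.0000, 1.0000] o=[0.0504, 0.2856, 0.0000] → [-0.0940, 0.5792, 0.0000, 0.0000, 0.0000, 1.0000]
J3: z=[-0.7880, 0.6157, 0.0000] o=[-0.0605, 0.1438, 0.0000] → [0.5127, 0.6563, -0.6107, -0.7880, 0.6157, 0.0000]
J4: z=[-0.7880, 0.6157, 0.0000] o=[0.0710, 0.3120, 0.0532] → [0.4800, 0.6143, -0.3972, -0.7880, 0.6157, 0.0000]
J5: z=[0.5486, 0.7021, -0.4540] o=[0.1828, 0.4551, 0.4096] → [0.2629, -0.4350, -0.3551, 0.5486, 0.7021, -0.4540]
q̇ = J⁺·V = [-0.8060, -0.9150, 0.4300, 0.8030, 0.6720]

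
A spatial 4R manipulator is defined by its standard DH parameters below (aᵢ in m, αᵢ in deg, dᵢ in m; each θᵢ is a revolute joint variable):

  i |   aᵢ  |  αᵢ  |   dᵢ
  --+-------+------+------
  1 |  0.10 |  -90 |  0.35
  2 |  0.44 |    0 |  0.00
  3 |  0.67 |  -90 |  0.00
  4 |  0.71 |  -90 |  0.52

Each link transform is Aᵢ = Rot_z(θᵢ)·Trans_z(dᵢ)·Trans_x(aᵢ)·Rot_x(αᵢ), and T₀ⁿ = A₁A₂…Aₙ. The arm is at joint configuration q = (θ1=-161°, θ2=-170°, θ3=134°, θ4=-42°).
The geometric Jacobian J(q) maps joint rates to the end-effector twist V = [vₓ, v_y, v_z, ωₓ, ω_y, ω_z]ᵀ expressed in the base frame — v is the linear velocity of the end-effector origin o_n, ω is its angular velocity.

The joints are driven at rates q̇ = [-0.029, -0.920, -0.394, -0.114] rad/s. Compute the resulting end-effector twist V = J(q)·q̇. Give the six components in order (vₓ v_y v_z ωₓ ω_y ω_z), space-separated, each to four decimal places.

0.4575 0.1228 1.2443 -0.3644 1.2642 0.0632

o_n = [-0.7353, -0.7556, 0.7097]
J₁: ẑ×o_n = [0.7556, -0.7353, 0.0000], ω = ẑ
J2: z=[0.3256, -0.9455, 0.0000] o=[-0.0946, -0.0326, 0.3500] → [-0.3401, -0.1171, -0.8412, 0.3256, -0.9455, 0.0000]
J3: z=[0.3256, -0.9455, 0.0000] o=[0.3152, 0.1085, 0.4264] → [-0.2678, -0.0922, -1.2746, 0.3256, -0.9455, 0.0000]
J4: z=[-0.5558, -0.1914, -0.8090] o=[-0.1974, -0.0680, 0.8202] → [-0.5352, 0.3738, 0.2792, -0.5558, -0.1914, -0.8090]
V = J·q̇ = [0.4575, 0.1228, 1.2443, -0.3644, 1.2642, 0.0632]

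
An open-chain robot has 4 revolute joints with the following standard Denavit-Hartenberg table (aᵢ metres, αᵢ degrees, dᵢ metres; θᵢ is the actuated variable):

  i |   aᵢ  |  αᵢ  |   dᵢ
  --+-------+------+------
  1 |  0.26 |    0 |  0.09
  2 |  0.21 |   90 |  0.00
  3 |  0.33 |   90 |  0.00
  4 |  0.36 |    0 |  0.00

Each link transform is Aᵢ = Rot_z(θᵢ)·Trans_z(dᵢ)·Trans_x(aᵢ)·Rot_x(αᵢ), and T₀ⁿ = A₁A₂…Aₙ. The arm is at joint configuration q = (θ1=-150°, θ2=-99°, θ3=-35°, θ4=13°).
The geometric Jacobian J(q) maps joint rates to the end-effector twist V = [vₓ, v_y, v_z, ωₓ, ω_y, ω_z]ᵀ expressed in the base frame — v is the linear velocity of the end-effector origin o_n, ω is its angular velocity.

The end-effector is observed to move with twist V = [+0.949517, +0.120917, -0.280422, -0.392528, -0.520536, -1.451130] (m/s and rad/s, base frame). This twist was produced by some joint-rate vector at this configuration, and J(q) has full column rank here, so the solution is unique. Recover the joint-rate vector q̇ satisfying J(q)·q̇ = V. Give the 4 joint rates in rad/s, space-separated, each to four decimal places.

o_n = [-0.4247, 0.6157, -0.3005]
J₁: ẑ×o_n = [-0.6157, -0.4247, 0.0000], ω = ẑ
J2: z=[0.0000, 0.0000, 1.0000] o=[-0.2252, -0.1300, 0.0900] → [-0.7457, -0.1995, 0.0000, 0.0000, 0.0000, 1.0000]
J3: z=[0.9336, 0.3584, 0.0000] o=[-0.3004, 0.0661, 0.0900] → [-0.1399, 0.3645, 0.5577, 0.9336, 0.3584, 0.0000]
J4: z=[0.2056, -0.5355, -0.8192] o=[-0.3973, 0.3184, -0.0993] → [0.3512, 0.0638, 0.0464, 0.2056, -0.5355, -0.8192]
q̇ = J⁺·V = [-0.4130, -0.5450, -0.5530, 0.6020]

-0.4130 -0.5450 -0.5530 0.6020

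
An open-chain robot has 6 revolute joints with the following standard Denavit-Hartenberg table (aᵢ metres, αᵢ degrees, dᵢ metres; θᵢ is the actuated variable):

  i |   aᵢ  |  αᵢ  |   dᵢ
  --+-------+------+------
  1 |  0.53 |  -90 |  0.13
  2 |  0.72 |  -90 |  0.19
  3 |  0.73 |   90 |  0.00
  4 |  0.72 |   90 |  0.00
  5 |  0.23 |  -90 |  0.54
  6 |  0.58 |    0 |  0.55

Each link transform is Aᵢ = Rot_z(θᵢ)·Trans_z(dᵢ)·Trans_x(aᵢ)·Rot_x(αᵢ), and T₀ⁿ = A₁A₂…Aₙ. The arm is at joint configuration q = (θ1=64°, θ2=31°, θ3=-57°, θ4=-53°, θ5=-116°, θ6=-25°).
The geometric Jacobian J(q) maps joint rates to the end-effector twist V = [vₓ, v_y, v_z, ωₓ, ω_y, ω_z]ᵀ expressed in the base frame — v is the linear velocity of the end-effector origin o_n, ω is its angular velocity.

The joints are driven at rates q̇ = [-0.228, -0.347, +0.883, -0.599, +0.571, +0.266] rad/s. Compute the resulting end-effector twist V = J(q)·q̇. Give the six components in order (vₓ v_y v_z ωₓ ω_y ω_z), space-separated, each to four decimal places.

1.6569 -0.7849 1.0595 0.9804 -0.2676 -0.7482

o_n = [0.9901, 2.5339, 0.1932]
J₁: ẑ×o_n = [-2.5339, 0.9901, 0.0000], ω = ẑ
J2: z=[-0.8988, 0.4384, 0.0000] o=[0.2323, 0.4764, 0.1300] → [0.0277, 0.0568, -2.1815, -0.8988, 0.4384, 0.0000]
J3: z=[-0.2258, -0.4629, -0.8572] o=[0.3321, 1.1144, -0.2408] → [1.0159, -0.4660, -0.0159, -0.2258, -0.4629, -0.8572]
J4: z=[-0.8047, -0.4074, 0.4319] o=[-0.0688, 1.6890, -0.4456] → [-0.6252, 0.9714, -0.2484, -0.8047, -0.4074, 0.4319]
J5: z=[0.5744, -0.3501, 0.7399] o=[-0.1769, 2.2963, -0.0743] → [-0.2694, 0.7098, 0.5451, 0.5744, -0.3501, 0.7399]
J6: z=[0.2178, 0.9367, 0.2742] o=[0.3148, 2.1064, 0.1840] → [-0.1085, 0.1832, -0.5395, 0.2178, 0.9367, 0.2742]
V = J·q̇ = [1.6569, -0.7849, 1.0595, 0.9804, -0.2676, -0.7482]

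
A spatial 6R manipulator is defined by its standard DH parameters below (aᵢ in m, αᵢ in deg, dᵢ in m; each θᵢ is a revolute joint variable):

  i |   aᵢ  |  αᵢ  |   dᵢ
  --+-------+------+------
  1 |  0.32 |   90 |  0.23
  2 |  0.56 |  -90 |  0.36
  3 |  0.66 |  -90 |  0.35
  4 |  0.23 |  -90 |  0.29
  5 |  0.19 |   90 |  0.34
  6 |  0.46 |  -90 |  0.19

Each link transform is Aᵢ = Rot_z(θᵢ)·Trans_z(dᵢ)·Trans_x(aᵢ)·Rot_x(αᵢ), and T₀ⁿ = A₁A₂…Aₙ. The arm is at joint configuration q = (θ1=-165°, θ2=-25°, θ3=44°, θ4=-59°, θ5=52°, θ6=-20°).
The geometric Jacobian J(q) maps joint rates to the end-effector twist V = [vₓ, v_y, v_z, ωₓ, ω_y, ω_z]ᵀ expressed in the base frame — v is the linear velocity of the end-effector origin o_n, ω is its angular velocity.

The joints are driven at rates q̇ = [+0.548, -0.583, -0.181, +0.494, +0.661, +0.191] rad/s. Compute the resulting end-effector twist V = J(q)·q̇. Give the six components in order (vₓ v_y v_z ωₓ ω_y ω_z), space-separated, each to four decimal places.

o_n = [-1.8743, -0.9372, 0.4257]
J₁: ẑ×o_n = [0.9372, -1.8743, 0.0000], ω = ẑ
J2: z=[-0.2588, 0.9659, 0.0000] o=[-0.3091, -0.0828, 0.2300] → [0.1890, 0.0507, 1.7330, -0.2588, 0.9659, 0.0000]
J3: z=[-0.4082, -0.1094, 0.9063] o=[-0.8925, 0.1336, -0.0067] → [0.9232, -0.7133, 0.3297, -0.4082, -0.1094, 0.9063]
J4: z=[0.7943, -0.5319, 0.2936] o=[-1.3323, -0.4589, 0.1099] → [-0.0276, -0.4100, -0.6682, 0.7943, -0.5319, 0.2936]
J5: z=[-0.1754, -0.6634, -0.7274] o=[-1.2358, -0.7342, 0.3377] → [-0.2061, 0.4799, -0.3880, -0.1754, -0.6634, -0.7274]
J6: z=[0.0307, -0.7421, 0.6695] o=[-1.4824, -0.9417, 0.1190] → [-0.2306, -0.2718, -0.2907, 0.0307, -0.7421, 0.6695]
V = J·q̇ = [0.0424, -0.8648, -1.7121, 0.5071, -1.3864, 0.1761]

0.0424 -0.8648 -1.7121 0.5071 -1.3864 0.1761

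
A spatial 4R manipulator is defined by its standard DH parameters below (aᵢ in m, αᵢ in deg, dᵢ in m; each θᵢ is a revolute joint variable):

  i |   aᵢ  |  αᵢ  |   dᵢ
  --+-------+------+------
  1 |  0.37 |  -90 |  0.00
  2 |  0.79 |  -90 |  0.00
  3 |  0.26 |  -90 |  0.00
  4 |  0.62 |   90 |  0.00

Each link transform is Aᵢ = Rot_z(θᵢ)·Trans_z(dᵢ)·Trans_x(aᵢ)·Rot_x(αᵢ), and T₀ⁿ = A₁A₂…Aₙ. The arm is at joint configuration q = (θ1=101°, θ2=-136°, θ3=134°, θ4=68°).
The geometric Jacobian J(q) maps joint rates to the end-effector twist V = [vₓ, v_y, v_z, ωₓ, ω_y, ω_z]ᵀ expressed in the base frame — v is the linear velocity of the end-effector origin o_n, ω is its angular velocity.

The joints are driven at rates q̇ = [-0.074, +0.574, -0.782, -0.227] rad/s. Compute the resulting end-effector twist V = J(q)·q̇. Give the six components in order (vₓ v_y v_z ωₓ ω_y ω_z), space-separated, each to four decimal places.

o_n = [0.4147, -0.2776, -0.1023]
J₁: ẑ×o_n = [0.2776, 0.4147, -0.0000], ω = ẑ
J2: z=[-0.9816, -0.1908, 0.0000] o=[-0.0706, 0.3632, 0.0000] → [0.0195, -0.1004, 0.7216, -0.9816, -0.1908, 0.0000]
J3: z=[-0.1325, 0.6819, 0.7193] o=[0.0378, -0.1946, 0.5488] → [-0.3843, 0.1848, -0.2460, -0.1325, 0.6819, 0.7193]
J4: z=[-0.7806, 0.3754, -0.4997] o=[0.1966, -0.0314, 0.4233] → [-0.3203, -0.5193, 0.1103, -0.7806, 0.3754, -0.4997]
V = J·q̇ = [0.3639, -0.1149, 0.5815, -0.2826, -0.7280, -0.5231]

0.3639 -0.1149 0.5815 -0.2826 -0.7280 -0.5231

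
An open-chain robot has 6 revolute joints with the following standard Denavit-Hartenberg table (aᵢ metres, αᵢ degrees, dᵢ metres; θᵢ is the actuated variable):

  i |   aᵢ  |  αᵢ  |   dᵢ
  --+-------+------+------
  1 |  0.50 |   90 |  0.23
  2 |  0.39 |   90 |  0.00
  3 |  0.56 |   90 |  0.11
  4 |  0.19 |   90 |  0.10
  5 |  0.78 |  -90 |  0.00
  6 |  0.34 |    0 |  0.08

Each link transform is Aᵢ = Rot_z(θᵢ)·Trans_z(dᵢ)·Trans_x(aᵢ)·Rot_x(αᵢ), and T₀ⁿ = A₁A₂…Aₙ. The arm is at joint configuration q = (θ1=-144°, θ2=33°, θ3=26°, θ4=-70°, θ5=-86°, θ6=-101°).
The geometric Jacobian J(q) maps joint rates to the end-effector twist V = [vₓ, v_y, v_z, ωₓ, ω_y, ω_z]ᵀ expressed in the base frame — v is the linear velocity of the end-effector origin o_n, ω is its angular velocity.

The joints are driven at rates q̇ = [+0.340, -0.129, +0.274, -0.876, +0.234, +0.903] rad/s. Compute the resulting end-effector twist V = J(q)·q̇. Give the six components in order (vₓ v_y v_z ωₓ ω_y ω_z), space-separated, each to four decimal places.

0.2703 0.0260 -0.3555 0.0991 0.8636 0.7363

o_n = [-0.9838, 0.1532, 0.7268]
J₁: ẑ×o_n = [-0.1532, -0.9838, 0.0000], ω = ẑ
J2: z=[-0.5878, 0.8090, 0.0000] o=[-0.4045, -0.2939, 0.2300] → [0.4020, 0.2920, 0.2059, -0.5878, 0.8090, 0.0000]
J3: z=[-0.4406, -0.3201, -0.8387] o=[-0.6691, -0.4861, 0.4424] → [0.4451, 0.3893, -0.3825, -0.4406, -0.3201, -0.8387]
J4: z=[0.2309, -0.9432, 0.2388] o=[-1.2034, -0.5709, 0.6243] → [-0.2696, 0.0287, 0.3743, 0.2309, -0.9432, 0.2388]
J5: z=[0.9659, 0.1926, -0.1732] o=[-1.1580, -0.6138, 0.8297] → [0.1130, 0.0692, 0.7073, 0.9659, 0.1926, -0.1732]
J6: z=[0.1332, 0.2041, 0.9698] o=[-1.3313, 0.1349, 0.6959] → [-0.0115, 0.3328, -0.0685, 0.1332, 0.2041, 0.9698]
V = J·q̇ = [0.2703, 0.0260, -0.3555, 0.0991, 0.8636, 0.7363]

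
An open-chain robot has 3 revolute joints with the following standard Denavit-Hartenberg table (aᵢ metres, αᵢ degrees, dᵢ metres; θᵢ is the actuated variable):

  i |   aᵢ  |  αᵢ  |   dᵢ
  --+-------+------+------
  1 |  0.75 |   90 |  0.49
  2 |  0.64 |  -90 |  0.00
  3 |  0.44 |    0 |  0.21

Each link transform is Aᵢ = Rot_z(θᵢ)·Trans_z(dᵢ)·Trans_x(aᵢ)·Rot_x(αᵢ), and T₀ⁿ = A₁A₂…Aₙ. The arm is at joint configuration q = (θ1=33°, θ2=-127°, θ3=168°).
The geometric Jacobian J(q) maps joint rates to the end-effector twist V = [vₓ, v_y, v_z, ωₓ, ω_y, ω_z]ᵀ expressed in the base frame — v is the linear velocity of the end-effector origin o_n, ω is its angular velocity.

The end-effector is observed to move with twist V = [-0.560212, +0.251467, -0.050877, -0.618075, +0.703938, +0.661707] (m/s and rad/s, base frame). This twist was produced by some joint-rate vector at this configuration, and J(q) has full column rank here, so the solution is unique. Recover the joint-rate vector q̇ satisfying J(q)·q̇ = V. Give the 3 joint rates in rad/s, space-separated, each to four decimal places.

0.5600 -0.9270 -0.1690

o_n = [0.6140, 0.5078, 0.1962]
J₁: ẑ×o_n = [-0.5078, 0.6140, 0.0000], ω = ẑ
J2: z=[0.5446, -0.8387, 0.0000] o=[0.6290, 0.4085, 0.4900] → [0.2464, 0.1600, 0.0416, 0.5446, -0.8387, 0.0000]
J3: z=[0.6698, 0.4350, -0.6018] o=[0.3060, 0.1987, -0.0211] → [0.2806, -0.3310, 0.0731, 0.6698, 0.4350, -0.6018]
q̇ = J⁺·V = [0.5600, -0.9270, -0.1690]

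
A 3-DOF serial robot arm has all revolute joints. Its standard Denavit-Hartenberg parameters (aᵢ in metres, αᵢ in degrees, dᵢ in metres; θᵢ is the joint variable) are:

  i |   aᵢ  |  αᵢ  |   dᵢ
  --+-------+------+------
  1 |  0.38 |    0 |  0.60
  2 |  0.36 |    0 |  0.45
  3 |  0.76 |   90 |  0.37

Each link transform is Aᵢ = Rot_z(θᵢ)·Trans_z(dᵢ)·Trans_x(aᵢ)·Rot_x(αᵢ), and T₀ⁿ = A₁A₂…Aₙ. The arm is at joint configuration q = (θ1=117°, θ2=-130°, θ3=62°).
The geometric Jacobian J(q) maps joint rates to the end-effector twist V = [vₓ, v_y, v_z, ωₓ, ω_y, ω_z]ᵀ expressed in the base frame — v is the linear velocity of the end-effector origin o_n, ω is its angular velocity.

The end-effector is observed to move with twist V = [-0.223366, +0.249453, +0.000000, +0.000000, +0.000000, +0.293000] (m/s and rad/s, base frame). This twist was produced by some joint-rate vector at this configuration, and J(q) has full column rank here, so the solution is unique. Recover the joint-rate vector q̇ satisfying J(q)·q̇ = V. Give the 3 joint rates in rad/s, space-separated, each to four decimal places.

0.2650 0.1600 -0.1320

o_n = [0.6769, 0.8312, 1.4200]
J₁: ẑ×o_n = [-0.8312, 0.6769, 0.0000], ω = ẑ
J2: z=[0.0000, 0.0000, 1.0000] o=[-0.1725, 0.3386, 0.6000] → [-0.4926, 0.8494, 0.0000, 0.0000, 0.0000, 1.0000]
J3: z=[0.0000, 0.0000, 1.0000] o=[0.1783, 0.2576, 1.0500] → [-0.5736, 0.4986, 0.0000, 0.0000, 0.0000, 1.0000]
q̇ = J⁺·V = [0.2650, 0.1600, -0.1320]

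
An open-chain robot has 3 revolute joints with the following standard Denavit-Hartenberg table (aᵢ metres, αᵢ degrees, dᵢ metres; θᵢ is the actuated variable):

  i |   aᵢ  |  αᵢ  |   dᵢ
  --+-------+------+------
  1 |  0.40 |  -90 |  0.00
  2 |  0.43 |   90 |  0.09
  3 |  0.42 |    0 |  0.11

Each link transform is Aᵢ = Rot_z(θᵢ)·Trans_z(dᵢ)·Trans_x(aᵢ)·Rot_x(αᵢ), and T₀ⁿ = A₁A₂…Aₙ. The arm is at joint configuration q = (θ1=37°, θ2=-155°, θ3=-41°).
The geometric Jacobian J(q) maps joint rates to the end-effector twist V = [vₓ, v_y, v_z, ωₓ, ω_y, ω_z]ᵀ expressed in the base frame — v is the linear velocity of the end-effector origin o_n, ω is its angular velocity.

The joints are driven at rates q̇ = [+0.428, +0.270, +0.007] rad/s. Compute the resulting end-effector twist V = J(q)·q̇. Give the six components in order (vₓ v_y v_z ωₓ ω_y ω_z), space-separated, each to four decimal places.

o_n = [-0.1467, -0.3429, 0.2160]
J₁: ẑ×o_n = [0.3429, -0.1467, 0.0000], ω = ẑ
J2: z=[-0.6018, 0.7986, 0.0000] o=[0.3195, 0.2407, 0.0000] → [0.1725, 0.1300, 0.7235, -0.6018, 0.7986, 0.0000]
J3: z=[-0.3375, -0.2543, -0.9063] o=[-0.0459, 0.0781, 0.1817] → [-0.3902, 0.1029, 0.1165, -0.3375, -0.2543, -0.9063]
V = J·q̇ = [0.1906, -0.0270, 0.1962, -0.1649, 0.2139, 0.4217]

0.1906 -0.0270 0.1962 -0.1649 0.2139 0.4217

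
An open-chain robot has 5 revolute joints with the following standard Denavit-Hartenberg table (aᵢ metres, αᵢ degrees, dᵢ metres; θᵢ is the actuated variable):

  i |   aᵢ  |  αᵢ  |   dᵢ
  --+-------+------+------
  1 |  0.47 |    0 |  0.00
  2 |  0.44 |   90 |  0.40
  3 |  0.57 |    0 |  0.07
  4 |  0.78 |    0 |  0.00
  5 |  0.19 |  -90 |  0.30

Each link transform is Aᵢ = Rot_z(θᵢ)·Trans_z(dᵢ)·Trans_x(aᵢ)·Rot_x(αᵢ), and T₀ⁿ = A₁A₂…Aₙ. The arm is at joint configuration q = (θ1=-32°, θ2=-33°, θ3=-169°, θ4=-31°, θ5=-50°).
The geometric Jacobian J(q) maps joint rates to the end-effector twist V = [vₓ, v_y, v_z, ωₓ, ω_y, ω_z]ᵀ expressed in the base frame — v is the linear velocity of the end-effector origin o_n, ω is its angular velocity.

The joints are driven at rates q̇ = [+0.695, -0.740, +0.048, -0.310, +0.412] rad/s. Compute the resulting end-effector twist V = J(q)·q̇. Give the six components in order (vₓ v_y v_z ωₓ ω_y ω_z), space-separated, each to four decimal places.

o_n = [-0.3245, 0.4261, 0.7366]
J₁: ẑ×o_n = [-0.4261, -0.3245, 0.0000], ω = ẑ
J2: z=[0.0000, 0.0000, 1.0000] o=[0.3986, -0.2491, 0.0000] → [-0.6751, -0.7231, 0.0000, 0.0000, 0.0000, 1.0000]
J3: z=[-0.9063, -0.4226, 0.0000] o=[0.5845, -0.6478, 0.4000] → [-0.1422, 0.3050, -1.3575, -0.9063, -0.4226, 0.0000]
J4: z=[-0.9063, -0.4226, 0.0000] o=[0.2846, -0.1703, 0.2912] → [-0.1882, 0.4036, -0.7979, -0.9063, -0.4226, 0.0000]
J5: z=[-0.9063, -0.4226, 0.0000] o=[-0.0251, 0.4940, 0.5580] → [-0.0755, 0.1618, -0.0650, -0.9063, -0.4226, 0.0000]
V = J·q̇ = [0.2239, 0.2657, 0.1554, -0.1359, -0.0634, -0.0450]

0.2239 0.2657 0.1554 -0.1359 -0.0634 -0.0450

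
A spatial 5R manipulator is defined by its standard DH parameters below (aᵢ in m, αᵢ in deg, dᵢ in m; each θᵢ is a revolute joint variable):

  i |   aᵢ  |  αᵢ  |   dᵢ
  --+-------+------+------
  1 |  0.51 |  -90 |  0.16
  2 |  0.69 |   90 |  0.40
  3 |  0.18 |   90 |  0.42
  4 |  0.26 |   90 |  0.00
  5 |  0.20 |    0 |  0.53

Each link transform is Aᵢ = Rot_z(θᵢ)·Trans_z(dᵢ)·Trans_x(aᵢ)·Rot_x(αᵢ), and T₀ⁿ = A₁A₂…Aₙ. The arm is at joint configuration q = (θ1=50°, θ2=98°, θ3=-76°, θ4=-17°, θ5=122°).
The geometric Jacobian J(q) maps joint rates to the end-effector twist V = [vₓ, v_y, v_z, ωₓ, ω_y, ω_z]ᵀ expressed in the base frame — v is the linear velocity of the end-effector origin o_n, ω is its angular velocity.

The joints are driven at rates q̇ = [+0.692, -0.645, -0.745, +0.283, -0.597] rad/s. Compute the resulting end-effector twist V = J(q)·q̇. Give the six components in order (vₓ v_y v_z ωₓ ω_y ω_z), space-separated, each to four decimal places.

0.1040 0.1841 0.0231 0.5863 -0.6748 0.9463

o_n = [0.0463, 0.3534, -0.3832]
J₁: ẑ×o_n = [-0.3534, 0.0463, 0.0000], ω = ẑ
J2: z=[-0.7660, 0.6428, 0.0000] o=[0.3278, 0.3907, 0.1600] → [-0.3492, -0.4162, 0.2095, -0.7660, 0.6428, 0.0000]
J3: z=[0.6365, 0.7586, -0.1392] o=[-0.0403, 0.5742, -0.5233] → [0.0755, -0.1012, -0.2062, 0.6365, 0.7586, -0.1392]
J4: z=[0.2721, -0.0521, 0.9609] o=[0.3569, 0.7759, -0.6249] → [0.3934, -0.3643, -0.1311, 0.2721, -0.0521, 0.9609]
J5: z=[-0.8197, -0.5356, 0.2031] o=[0.4880, 0.5568, -0.6738] → [-0.1143, 0.1485, -0.0699, -0.8197, -0.5356, 0.2031]
V = J·q̇ = [0.1040, 0.1841, 0.0231, 0.5863, -0.6748, 0.9463]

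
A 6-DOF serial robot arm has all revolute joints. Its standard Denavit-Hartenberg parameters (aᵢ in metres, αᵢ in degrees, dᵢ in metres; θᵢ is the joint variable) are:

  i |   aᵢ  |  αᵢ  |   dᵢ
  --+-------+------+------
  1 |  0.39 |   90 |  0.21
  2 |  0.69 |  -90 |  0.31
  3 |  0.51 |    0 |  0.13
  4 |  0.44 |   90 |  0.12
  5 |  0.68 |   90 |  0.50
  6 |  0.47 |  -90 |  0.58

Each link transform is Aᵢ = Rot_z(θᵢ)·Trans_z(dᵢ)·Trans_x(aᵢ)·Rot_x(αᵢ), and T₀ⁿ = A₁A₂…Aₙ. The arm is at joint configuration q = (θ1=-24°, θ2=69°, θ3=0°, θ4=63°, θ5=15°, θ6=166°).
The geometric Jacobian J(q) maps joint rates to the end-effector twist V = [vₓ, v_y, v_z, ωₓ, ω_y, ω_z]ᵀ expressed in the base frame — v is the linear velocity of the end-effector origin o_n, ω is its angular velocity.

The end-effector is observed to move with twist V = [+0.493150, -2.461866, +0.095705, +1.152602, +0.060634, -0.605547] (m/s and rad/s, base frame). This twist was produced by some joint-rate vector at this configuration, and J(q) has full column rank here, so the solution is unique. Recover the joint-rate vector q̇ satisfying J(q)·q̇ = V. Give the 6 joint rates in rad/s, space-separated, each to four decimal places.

-0.2510 -0.6290 -0.8880 -0.4840 0.0810 -0.2950

o_n = [1.3160, -0.4437, 2.0922]
J₁: ẑ×o_n = [0.4437, 1.3160, -0.0000], ω = ẑ
J2: z=[-0.4067, -0.9135, 0.0000] o=[0.3563, -0.1586, 0.2100] → [-1.7195, 0.7656, 0.9927, -0.4067, -0.9135, 0.0000]
J3: z=[-0.8529, 0.3797, 0.3584] o=[0.4561, -0.5424, 0.8542] → [0.4347, 1.3640, -0.4107, -0.8529, 0.3797, 0.3584]
J4: z=[-0.8529, 0.3797, 0.3584] o=[0.5122, -0.5674, 1.3769] → [0.2273, 0.8981, -0.4107, -0.8529, 0.3797, 0.3584]
J5: z=[0.1070, -0.5446, 0.8318] o=[0.6347, -0.1928, 1.6064] → [-0.0559, 0.5147, 0.3442, 0.1070, -0.5446, 0.8318]
J6: z=[0.9561, -0.1732, -0.2365] o=[0.8738, 0.0929, 2.3637] → [-0.0798, 0.1551, -0.4364, 0.9561, -0.1732, -0.2365]
q̇ = J⁺·V = [-0.2510, -0.6290, -0.8880, -0.4840, 0.0810, -0.2950]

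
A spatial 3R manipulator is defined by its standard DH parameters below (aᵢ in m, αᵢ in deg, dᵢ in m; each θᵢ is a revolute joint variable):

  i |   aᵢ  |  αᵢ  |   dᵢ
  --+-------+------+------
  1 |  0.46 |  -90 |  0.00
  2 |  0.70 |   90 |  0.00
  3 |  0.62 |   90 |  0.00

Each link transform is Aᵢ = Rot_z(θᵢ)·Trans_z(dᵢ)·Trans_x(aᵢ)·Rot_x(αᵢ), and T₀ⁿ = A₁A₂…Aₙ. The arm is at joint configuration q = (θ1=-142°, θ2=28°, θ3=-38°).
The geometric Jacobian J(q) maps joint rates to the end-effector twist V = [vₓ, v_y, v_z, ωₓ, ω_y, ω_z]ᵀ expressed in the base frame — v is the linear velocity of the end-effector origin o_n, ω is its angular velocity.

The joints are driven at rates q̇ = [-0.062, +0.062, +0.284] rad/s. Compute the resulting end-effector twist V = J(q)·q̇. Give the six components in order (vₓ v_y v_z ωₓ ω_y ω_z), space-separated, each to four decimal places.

o_n = [-1.4245, -0.6285, -0.5580]
J₁: ẑ×o_n = [0.6285, -1.4245, 0.0000], ω = ẑ
J2: z=[0.6157, -0.7880, 0.0000] o=[-0.3625, -0.2832, 0.0000] → [0.4397, 0.3435, -1.0494, 0.6157, -0.7880, 0.0000]
J3: z=[-0.3699, -0.2890, 0.8829] o=[-0.8495, -0.6637, -0.3286] → [0.0352, -0.5925, -0.1792, -0.3699, -0.2890, 0.8829]
V = J·q̇ = [-0.0017, -0.0587, -0.1160, -0.0669, -0.1309, 0.1888]

-0.0017 -0.0587 -0.1160 -0.0669 -0.1309 0.1888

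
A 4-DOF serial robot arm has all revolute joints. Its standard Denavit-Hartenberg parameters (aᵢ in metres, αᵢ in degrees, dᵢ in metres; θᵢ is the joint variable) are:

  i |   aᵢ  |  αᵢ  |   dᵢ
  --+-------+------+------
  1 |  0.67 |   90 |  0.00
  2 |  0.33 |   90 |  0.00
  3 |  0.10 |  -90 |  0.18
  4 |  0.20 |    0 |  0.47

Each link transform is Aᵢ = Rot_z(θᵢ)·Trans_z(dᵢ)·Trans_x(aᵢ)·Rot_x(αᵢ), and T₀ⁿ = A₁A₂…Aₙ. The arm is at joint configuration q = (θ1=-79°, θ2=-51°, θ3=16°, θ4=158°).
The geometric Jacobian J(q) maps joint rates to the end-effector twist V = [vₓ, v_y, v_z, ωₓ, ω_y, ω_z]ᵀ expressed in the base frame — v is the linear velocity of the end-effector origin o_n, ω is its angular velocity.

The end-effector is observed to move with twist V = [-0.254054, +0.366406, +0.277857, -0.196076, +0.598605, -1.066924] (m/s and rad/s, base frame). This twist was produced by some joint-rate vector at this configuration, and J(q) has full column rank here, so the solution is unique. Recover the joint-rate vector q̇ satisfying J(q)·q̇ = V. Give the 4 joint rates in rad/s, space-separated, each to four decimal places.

o_n = [-0.2939, -0.7323, -0.1581]
J₁: ẑ×o_n = [0.7323, -0.2939, 0.0000], ω = ẑ
J2: z=[-0.9816, -0.1908, 0.0000] o=[0.1278, -0.6577, 0.0000] → [0.0302, -0.1552, -0.0072, -0.9816, -0.1908, 0.0000]
J3: z=[-0.1483, 0.7629, -0.6293] o=[0.1675, -0.8616, -0.2565] → [0.1564, 0.3049, 0.3328, -0.1483, 0.7629, -0.6293]
J4: z=[-0.9767, -0.0131, 0.2142] o=[0.1253, -0.7889, -0.4444] → [-0.0159, 0.1899, -0.0607, -0.9767, -0.0131, 0.2142]
q̇ = J⁺·V = [-0.5310, 0.1590, 0.8230, -0.0840]

-0.5310 0.1590 0.8230 -0.0840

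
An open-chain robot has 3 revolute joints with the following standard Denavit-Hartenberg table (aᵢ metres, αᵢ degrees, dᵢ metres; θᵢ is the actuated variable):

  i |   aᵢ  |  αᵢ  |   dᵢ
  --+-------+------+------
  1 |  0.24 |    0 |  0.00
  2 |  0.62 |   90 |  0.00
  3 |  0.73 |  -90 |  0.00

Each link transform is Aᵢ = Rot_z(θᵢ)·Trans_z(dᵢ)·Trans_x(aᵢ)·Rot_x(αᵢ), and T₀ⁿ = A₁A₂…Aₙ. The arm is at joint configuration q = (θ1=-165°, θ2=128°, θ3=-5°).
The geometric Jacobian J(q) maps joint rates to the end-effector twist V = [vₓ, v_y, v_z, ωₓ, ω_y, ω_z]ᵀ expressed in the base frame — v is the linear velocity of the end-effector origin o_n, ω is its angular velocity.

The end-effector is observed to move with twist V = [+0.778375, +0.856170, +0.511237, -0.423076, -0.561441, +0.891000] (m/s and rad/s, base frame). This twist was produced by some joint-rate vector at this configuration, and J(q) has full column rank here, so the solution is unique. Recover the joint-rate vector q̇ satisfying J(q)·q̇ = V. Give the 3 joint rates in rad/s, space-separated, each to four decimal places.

o_n = [0.8441, -0.8729, -0.0636]
J₁: ẑ×o_n = [0.8729, 0.8441, -0.0000], ω = ẑ
J2: z=[0.0000, 0.0000, 1.0000] o=[-0.2318, -0.0621, 0.0000] → [0.8108, 1.0759, -0.0000, 0.0000, 0.0000, 1.0000]
J3: z=[-0.6018, -0.7986, 0.0000] o=[0.2633, -0.4352, 0.0000] → [0.0508, -0.0383, 0.7272, -0.6018, -0.7986, 0.0000]
q̇ = J⁺·V = [0.3260, 0.5650, 0.7030]

0.3260 0.5650 0.7030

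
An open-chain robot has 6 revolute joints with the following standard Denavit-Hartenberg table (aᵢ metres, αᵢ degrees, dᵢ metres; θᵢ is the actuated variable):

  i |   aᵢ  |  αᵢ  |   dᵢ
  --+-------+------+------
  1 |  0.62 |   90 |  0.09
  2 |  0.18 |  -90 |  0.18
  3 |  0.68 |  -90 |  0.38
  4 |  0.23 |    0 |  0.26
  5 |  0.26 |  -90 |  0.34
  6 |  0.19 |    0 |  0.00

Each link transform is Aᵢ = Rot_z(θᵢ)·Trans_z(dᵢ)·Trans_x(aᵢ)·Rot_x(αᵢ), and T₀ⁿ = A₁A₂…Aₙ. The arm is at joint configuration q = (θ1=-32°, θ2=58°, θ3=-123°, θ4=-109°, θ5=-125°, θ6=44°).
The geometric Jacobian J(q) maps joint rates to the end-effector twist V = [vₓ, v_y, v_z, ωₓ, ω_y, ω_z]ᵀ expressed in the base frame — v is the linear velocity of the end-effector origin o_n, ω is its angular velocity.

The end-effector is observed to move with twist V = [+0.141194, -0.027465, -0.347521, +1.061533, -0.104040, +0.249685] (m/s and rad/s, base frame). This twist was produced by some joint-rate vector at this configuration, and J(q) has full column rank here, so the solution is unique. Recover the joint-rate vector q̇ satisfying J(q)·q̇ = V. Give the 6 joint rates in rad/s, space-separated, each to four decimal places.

0.3470 -0.6260 -0.9370 0.5010 -0.0630 0.1280

o_n = [0.0974, -0.9415, 0.5503]
J₁: ẑ×o_n = [0.9415, 0.0974, -0.0000], ω = ẑ
J2: z=[-0.5299, -0.8480, 0.0000] o=[0.5258, -0.3285, 0.0900] → [-0.3903, 0.2439, -0.0385, -0.5299, -0.8480, 0.0000]
J3: z=[-0.7192, 0.4494, 0.5299] o=[0.5113, -0.5317, 0.2426] → [0.3554, 0.0019, 0.4807, -0.7192, 0.4494, 0.5299]
J4: z=[0.0883, -0.6974, 0.7112] o=[-0.2306, -0.7406, 0.1299] → [-0.1502, 0.1962, 0.2110, 0.0883, -0.6974, 0.7112]
J5: z=[0.0883, -0.6974, 0.7112] o=[-0.3125, -0.7824, 0.4647] → [0.0535, 0.2839, 0.2718, 0.0883, -0.6974, 0.7112]
J6: z=[0.1348, 0.7158, 0.6851] o=[-0.0259, -1.0287, 0.6656] → [-0.1423, 0.1000, -0.0765, 0.1348, 0.7158, 0.6851]
q̇ = J⁺·V = [0.3470, -0.6260, -0.9370, 0.5010, -0.0630, 0.1280]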